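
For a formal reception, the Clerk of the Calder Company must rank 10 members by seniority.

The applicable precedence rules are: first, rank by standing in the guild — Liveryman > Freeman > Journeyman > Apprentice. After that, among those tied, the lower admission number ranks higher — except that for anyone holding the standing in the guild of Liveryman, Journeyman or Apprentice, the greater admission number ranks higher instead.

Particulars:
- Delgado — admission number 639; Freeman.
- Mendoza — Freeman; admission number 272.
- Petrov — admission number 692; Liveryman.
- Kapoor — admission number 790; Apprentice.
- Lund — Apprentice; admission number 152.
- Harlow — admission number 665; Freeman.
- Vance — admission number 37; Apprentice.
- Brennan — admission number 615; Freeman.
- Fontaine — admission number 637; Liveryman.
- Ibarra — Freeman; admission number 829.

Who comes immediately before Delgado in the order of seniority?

Brennan

By standing in the guild: Petrov and Fontaine (Liveryman); then Mendoza, Brennan, Delgado, Harlow and Ibarra (Freeman); then Kapoor, Lund and Vance (Apprentice).
Among Petrov and Fontaine, by admission number (higher first) (reversed rule for this group): Petrov (692) before Fontaine (637).
Among Mendoza, Brennan, Delgado, Harlow and Ibarra, by admission number (lower first): Mendoza (272) before Brennan (615) before Delgado (639) before Harlow (665) before Ibarra (829).
Among Kapoor, Lund and Vance, by admission number (higher first) (reversed rule for this group): Kapoor (790) before Lund (152) before Vance (37).
Order: Petrov, Fontaine, Mendoza, Brennan, Delgado, Harlow, Ibarra, Kapoor, Lund, Vance.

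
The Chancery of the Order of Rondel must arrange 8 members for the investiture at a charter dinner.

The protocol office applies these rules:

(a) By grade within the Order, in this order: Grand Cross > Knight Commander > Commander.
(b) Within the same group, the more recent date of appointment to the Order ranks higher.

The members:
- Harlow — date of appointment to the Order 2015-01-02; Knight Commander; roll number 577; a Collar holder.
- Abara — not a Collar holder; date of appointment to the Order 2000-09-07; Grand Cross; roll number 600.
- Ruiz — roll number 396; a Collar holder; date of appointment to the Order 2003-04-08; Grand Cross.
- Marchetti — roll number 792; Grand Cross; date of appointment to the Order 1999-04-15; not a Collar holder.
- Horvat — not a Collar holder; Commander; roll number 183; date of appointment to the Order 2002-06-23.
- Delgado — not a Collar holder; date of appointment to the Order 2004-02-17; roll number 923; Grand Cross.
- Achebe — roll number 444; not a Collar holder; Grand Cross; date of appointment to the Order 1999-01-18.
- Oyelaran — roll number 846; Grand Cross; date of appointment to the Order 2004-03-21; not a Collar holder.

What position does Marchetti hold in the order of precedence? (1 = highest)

5

By grade within the Order: Oyelaran, Delgado, Ruiz, Abara, Marchetti and Achebe (Grand Cross); then Harlow (Knight Commander); then Horvat (Commander).
Among Oyelaran, Delgado, Ruiz, Abara, Marchetti and Achebe, by date of appointment to the Order (later first): Oyelaran (2004-03-21) before Delgado (2004-02-17) before Ruiz (2003-04-08) before Abara (2000-09-07) before Marchetti (1999-04-15) before Achebe (1999-01-18).
Order: Oyelaran, Delgado, Ruiz, Abara, Marchetti, Achebe, Harlow, Horvat. So position 5.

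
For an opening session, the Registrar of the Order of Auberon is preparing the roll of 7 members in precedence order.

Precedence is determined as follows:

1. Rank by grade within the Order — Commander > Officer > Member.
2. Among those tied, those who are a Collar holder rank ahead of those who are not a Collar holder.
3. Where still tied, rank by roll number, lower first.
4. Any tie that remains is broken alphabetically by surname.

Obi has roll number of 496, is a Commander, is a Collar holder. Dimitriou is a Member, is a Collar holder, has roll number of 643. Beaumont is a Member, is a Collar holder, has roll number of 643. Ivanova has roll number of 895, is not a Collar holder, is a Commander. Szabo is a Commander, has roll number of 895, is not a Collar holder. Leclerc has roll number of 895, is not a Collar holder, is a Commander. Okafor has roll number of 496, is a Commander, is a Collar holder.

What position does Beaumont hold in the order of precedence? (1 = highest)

By grade within the Order: Obi, Okafor, Ivanova, Leclerc and Szabo (Commander); then Beaumont and Dimitriou (Member).
Among Obi, Okafor, Ivanova, Leclerc and Szabo, a Collar holder before not a Collar holder: Obi and Okafor (a Collar holder) before Ivanova, Leclerc and Szabo (not a Collar holder).
Obi and Okafor both have roll number 496, so the next rule applies.
Among Obi and Okafor, alphabetically by surname: Obi before Okafor.
Ivanova, Leclerc and Szabo all have roll number 895, so the next rule applies.
Among Ivanova, Leclerc and Szabo, alphabetically by surname: Ivanova before Leclerc before Szabo.
Beaumont and Dimitriou are each a Collar holder, so the next rule applies.
Beaumont and Dimitriou both have roll number 643, so the next rule applies.
Among Beaumont and Dimitriou, alphabetically by surname: Beaumont before Dimitriou.
Order: Obi, Okafor, Ivanova, Leclerc, Szabo, Beaumont, Dimitriou. So position 6.

6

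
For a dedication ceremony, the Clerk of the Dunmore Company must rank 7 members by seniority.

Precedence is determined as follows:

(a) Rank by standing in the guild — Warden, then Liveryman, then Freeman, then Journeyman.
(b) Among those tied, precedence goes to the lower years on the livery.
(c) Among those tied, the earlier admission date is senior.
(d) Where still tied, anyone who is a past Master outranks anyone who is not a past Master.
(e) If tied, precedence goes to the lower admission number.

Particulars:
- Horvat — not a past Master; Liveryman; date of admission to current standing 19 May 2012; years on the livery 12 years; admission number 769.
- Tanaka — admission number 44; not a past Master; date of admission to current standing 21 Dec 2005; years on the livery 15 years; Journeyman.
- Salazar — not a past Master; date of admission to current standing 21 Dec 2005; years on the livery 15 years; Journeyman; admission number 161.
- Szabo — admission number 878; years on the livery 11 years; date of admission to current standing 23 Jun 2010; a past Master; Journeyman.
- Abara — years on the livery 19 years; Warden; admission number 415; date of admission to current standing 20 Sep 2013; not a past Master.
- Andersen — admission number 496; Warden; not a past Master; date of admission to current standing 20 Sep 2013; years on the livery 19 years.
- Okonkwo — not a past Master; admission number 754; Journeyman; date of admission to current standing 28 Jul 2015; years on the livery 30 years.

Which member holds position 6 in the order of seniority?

Salazar

By standing in the guild: Abara and Andersen (Warden); then Horvat (Liveryman); then Szabo, Tanaka, Salazar and Okonkwo (Journeyman).
Abara and Andersen both have years on the livery 19 years, so the next rule applies.
Abara and Andersen both have date of admission to current standing 20 Sep 2013, so the next rule applies.
Abara and Andersen are each not a past Master, so the next rule applies.
Among Abara and Andersen, by admission number (lower first): Abara (415) before Andersen (496).
Among Szabo, Tanaka, Salazar and Okonkwo, by years on the livery (lower first): Szabo (11 years) before Tanaka and Salazar (15 years) before Okonkwo (30 years).
Tanaka and Salazar both have date of admission to current standing 21 Dec 2005, so the next rule applies.
Tanaka and Salazar are each not a past Master, so the next rule applies.
Among Tanaka and Salazar, by admission number (lower first): Tanaka (44) before Salazar (161).
Order: Abara, Andersen, Horvat, Szabo, Tanaka, Salazar, Okonkwo.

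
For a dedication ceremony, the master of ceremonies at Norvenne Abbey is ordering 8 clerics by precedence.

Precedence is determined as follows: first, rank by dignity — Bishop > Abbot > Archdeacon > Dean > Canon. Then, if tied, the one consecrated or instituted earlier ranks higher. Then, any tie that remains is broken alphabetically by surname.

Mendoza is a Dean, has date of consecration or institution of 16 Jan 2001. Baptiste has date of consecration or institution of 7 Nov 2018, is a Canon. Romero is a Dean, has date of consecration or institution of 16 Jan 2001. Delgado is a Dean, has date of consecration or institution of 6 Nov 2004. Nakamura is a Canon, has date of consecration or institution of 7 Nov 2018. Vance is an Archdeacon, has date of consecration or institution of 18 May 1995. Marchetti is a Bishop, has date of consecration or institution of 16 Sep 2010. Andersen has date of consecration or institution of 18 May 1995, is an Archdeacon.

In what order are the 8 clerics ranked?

By dignity: Marchetti (Bishop); then Andersen and Vance (Archdeacon); then Mendoza, Romero and Delgado (Dean); then Baptiste and Nakamura (Canon).
Andersen and Vance both have date of consecration or institution 18 May 1995, so the next rule applies.
Among Andersen and Vance, alphabetically by surname: Andersen before Vance.
Among Mendoza, Romero and Delgado, by date of consecration or institution (earlier first): Mendoza and Romero (16 Jan 2001) before Delgado (6 Nov 2004).
Among Mendoza and Romero, alphabetically by surname: Mendoza before Romero.
Baptiste and Nakamura both have date of consecration or institution 7 Nov 2018, so the next rule applies.
Among Baptiste and Nakamura, alphabetically by surname: Baptiste before Nakamura.
Full order: Marchetti, Andersen, Vance, Mendoza, Romero, Delgado, Baptiste, Nakamura.

Marchetti, Andersen, Vance, Mendoza, Romero, Delgado, Baptiste, Nakamura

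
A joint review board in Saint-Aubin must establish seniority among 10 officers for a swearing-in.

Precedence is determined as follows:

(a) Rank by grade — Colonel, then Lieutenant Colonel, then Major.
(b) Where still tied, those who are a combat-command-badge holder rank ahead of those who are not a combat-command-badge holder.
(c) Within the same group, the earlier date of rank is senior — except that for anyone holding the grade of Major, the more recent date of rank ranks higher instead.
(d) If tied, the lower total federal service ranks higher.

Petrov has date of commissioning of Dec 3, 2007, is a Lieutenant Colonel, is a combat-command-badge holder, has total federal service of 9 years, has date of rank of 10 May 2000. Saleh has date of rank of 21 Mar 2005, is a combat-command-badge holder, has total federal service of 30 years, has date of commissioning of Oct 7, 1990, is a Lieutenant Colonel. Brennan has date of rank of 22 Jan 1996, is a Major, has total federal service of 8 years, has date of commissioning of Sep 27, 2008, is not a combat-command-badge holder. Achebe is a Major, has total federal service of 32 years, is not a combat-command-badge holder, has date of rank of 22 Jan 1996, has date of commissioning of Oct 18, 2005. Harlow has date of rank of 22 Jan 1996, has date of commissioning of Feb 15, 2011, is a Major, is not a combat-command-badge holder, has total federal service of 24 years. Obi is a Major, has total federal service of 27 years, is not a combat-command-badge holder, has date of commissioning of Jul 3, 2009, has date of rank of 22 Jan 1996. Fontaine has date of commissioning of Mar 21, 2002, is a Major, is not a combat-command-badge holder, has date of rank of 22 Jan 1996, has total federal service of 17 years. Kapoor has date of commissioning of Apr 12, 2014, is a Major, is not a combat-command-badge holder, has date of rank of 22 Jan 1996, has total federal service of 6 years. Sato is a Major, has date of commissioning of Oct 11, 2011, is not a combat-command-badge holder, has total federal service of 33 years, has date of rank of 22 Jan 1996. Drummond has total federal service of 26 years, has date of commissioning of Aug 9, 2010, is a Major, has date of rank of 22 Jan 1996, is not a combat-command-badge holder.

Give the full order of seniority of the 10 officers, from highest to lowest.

By grade: Petrov and Saleh (Lieutenant Colonel); then Kapoor, Brennan, Fontaine, Harlow, Drummond, Obi, Achebe and Sato (Major).
Petrov and Saleh are each a combat-command-badge holder, so the next rule applies.
Among Petrov and Saleh, by date of rank (earlier first): Petrov (10 May 2000) before Saleh (21 Mar 2005).
Kapoor, Brennan, Fontaine, Harlow, Drummond, Obi, Achebe and Sato are each not a combat-command-badge holder, so the next rule applies.
Kapoor, Brennan, Fontaine, Harlow, Drummond, Obi, Achebe and Sato all have date of rank 22 Jan 1996, so the next rule applies.
Among Kapoor, Brennan, Fontaine, Harlow, Drummond, Obi, Achebe and Sato, by total federal service (lower first): Kapoor (6 years) before Brennan (8 years) before Fontaine (17 years) before Harlow (24 years) before Drummond (26 years) before Obi (27 years) before Achebe (32 years) before Sato (33 years).
Full order: Petrov, Saleh, Kapoor, Brennan, Fontaine, Harlow, Drummond, Obi, Achebe, Sato.

Petrov, Saleh, Kapoor, Brennan, Fontaine, Harlow, Drummond, Obi, Achebe, Sato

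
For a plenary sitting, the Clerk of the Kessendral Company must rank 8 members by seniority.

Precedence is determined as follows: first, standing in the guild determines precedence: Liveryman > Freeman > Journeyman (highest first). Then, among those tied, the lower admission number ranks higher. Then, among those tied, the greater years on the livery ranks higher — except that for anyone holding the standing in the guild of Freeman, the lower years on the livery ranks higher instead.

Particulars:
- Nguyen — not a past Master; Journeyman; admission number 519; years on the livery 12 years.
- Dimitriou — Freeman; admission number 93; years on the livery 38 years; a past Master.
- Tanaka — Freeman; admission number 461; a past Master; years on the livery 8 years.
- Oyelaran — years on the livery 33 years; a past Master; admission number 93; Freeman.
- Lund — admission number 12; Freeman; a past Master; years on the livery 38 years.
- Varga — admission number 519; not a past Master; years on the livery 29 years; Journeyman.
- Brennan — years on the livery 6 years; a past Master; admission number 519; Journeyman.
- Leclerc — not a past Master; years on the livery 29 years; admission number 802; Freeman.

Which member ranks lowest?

Brennan

By standing in the guild: Lund, Oyelaran, Dimitriou, Tanaka and Leclerc (Freeman); then Varga, Nguyen and Brennan (Journeyman).
Among Lund, Oyelaran, Dimitriou, Tanaka and Leclerc, by admission number (lower first): Lund (12) before Oyelaran and Dimitriou (93) before Tanaka (461) before Leclerc (802).
Among Oyelaran and Dimitriou, by years on the livery (lower first) (reversed rule for this group): Oyelaran (33 years) before Dimitriou (38 years).
Varga, Nguyen and Brennan all have admission number 519, so the next rule applies.
Among Varga, Nguyen and Brennan, by years on the livery (higher first): Varga (29 years) before Nguyen (12 years) before Brennan (6 years).
Order: Lund, Oyelaran, Dimitriou, Tanaka, Leclerc, Varga, Nguyen, Brennan.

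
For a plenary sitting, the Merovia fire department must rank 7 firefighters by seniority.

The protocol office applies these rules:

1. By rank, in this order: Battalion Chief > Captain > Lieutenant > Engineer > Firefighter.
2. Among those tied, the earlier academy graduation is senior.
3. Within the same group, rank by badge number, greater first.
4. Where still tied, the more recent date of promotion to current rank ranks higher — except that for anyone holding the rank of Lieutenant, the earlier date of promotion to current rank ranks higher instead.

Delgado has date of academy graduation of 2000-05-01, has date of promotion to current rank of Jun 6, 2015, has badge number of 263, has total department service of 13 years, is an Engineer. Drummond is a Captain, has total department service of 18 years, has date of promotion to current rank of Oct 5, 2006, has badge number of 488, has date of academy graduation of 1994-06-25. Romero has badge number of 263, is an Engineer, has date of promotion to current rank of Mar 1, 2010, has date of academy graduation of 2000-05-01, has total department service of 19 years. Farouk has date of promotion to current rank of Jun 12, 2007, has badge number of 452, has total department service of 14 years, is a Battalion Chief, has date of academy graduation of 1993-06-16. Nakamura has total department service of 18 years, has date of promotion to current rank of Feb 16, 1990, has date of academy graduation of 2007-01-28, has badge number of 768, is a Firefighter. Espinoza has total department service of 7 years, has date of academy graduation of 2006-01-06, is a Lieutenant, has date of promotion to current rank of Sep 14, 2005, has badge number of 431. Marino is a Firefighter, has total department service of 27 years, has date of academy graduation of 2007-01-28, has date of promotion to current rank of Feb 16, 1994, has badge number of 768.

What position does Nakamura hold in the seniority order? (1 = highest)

By rank: Farouk (Battalion Chief); then Drummond (Captain); then Espinoza (Lieutenant); then Delgado and Romero (Engineer); then Marino and Nakamura (Firefighter).
Delgado and Romero both have date of academy graduation 2000-05-01, so the next rule applies.
Delgado and Romero both have badge number 263, so the next rule applies.
Among Delgado and Romero, by date of promotion to current rank (later first): Delgado (Jun 6, 2015) before Romero (Mar 1, 2010).
Marino and Nakamura both have date of academy graduation 2007-01-28, so the next rule applies.
Marino and Nakamura both have badge number 768, so the next rule applies.
Among Marino and Nakamura, by date of promotion to current rank (later first): Marino (Feb 16, 1994) before Nakamura (Feb 16, 1990).
Order: Farouk, Drummond, Espinoza, Delgado, Romero, Marino, Nakamura. So position 7.

7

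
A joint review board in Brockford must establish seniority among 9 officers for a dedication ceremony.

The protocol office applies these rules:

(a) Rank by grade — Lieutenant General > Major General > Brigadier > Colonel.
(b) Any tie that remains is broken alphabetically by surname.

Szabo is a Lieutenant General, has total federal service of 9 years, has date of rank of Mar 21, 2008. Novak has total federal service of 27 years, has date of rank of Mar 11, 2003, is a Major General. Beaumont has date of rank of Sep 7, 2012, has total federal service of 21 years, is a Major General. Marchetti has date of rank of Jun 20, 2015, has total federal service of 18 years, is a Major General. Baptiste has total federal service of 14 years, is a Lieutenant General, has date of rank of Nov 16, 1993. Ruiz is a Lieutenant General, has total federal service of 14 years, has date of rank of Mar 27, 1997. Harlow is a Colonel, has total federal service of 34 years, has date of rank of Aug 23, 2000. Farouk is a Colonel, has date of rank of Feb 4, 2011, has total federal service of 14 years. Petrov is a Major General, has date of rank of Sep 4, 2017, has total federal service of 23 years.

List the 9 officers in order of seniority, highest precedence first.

By grade: Baptiste, Ruiz and Szabo (Lieutenant General); then Beaumont, Marchetti, Novak and Petrov (Major General); then Farouk and Harlow (Colonel).
Among Baptiste, Ruiz and Szabo, alphabetically by surname: Baptiste before Ruiz before Szabo.
Among Beaumont, Marchetti, Novak and Petrov, alphabetically by surname: Beaumont before Marchetti before Novak before Petrov.
Among Farouk and Harlow, alphabetically by surname: Farouk before Harlow.
Full order: Baptiste, Ruiz, Szabo, Beaumont, Marchetti, Novak, Petrov, Farouk, Harlow.

Baptiste, Ruiz, Szabo, Beaumont, Marchetti, Novak, Petrov, Farouk, Harlow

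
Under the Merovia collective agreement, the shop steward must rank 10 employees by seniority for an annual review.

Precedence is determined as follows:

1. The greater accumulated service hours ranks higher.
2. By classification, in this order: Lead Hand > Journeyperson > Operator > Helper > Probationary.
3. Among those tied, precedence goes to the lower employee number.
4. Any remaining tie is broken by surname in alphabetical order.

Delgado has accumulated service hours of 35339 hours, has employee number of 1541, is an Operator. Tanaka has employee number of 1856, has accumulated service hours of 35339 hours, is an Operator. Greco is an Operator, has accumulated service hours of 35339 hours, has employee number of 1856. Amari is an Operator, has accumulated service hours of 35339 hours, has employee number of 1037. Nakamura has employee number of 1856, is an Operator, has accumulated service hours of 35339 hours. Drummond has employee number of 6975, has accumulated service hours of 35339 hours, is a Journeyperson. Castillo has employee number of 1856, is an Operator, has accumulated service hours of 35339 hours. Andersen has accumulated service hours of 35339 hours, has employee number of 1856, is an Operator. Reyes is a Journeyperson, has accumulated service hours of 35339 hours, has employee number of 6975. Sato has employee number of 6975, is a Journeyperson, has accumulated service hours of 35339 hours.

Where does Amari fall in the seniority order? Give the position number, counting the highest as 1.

By accumulated service hours (higher first): Drummond, Reyes, Sato, Amari, Delgado, Andersen, Castillo, Greco, Nakamura and Tanaka (each 35339 hours).
Among Drummond, Reyes, Sato, Amari, Delgado, Andersen, Castillo, Greco, Nakamura and Tanaka, by classification: Drummond, Reyes and Sato (Journeyperson) before Amari, Delgado, Andersen, Castillo, Greco, Nakamura and Tanaka (Operator).
Drummond, Reyes and Sato all have employee number 6975, so the next rule applies.
Among Drummond, Reyes and Sato, alphabetically by surname: Drummond before Reyes before Sato.
Among Amari, Delgado, Andersen, Castillo, Greco, Nakamura and Tanaka, by employee number (lower first): Amari (1037) before Delgado (1541) before Andersen, Castillo, Greco, Nakamura and Tanaka (1856).
Among Andersen, Castillo, Greco, Nakamura and Tanaka, alphabetically by surname: Andersen before Castillo before Greco before Nakamura before Tanaka.
Order: Drummond, Reyes, Sato, Amari, Delgado, Andersen, Castillo, Greco, Nakamura, Tanaka. So position 4.

4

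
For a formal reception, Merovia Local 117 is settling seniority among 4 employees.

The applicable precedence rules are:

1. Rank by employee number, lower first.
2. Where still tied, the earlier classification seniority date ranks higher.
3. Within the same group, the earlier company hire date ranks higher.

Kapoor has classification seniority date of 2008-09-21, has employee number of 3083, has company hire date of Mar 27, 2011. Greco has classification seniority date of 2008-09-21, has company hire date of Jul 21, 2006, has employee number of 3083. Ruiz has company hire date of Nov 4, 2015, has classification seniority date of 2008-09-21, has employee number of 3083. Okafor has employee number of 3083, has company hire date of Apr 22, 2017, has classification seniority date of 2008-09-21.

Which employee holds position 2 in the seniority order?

By employee number (lower first): Greco, Kapoor, Ruiz and Okafor (each 3083).
Greco, Kapoor, Ruiz and Okafor all have classification seniority date 2008-09-21, so the next rule applies.
Among Greco, Kapoor, Ruiz and Okafor, by company hire date (earlier first): Greco (Jul 21, 2006) before Kapoor (Mar 27, 2011) before Ruiz (Nov 4, 2015) before Okafor (Apr 22, 2017).
Order: Greco, Kapoor, Ruiz, Okafor.

Kapoor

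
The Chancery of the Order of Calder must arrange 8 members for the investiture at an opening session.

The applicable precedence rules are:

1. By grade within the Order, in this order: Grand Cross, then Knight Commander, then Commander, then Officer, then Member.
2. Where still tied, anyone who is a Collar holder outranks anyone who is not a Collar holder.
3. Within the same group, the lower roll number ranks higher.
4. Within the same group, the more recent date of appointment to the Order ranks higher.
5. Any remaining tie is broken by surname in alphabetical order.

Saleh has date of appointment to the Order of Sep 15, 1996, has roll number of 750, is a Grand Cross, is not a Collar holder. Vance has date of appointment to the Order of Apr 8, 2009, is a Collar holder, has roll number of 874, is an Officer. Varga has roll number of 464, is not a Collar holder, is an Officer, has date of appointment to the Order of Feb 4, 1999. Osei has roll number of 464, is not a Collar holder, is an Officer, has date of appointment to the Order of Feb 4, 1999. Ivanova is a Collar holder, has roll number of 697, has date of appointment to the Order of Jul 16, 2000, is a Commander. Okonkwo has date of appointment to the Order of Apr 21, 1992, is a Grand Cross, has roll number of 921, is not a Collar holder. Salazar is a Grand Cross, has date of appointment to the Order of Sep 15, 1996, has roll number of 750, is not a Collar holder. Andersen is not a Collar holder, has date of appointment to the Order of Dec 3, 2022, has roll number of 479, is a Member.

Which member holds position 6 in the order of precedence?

Osei

By grade within the Order: Salazar, Saleh and Okonkwo (Grand Cross); then Ivanova (Commander); then Vance, Osei and Varga (Officer); then Andersen (Member).
Salazar, Saleh and Okonkwo are each not a Collar holder, so the next rule applies.
Among Salazar, Saleh and Okonkwo, by roll number (lower first): Salazar and Saleh (750) before Okonkwo (921).
Salazar and Saleh both have date of appointment to the Order Sep 15, 1996, so the next rule applies.
Among Salazar and Saleh, alphabetically by surname: Salazar before Saleh.
Among Vance, Osei and Varga, a Collar holder before not a Collar holder: Vance (a Collar holder) before Osei and Varga (not a Collar holder).
Osei and Varga both have roll number 464, so the next rule applies.
Osei and Varga both have date of appointment to the Order Feb 4, 1999, so the next rule applies.
Among Osei and Varga, alphabetically by surname: Osei before Varga.
Order: Salazar, Saleh, Okonkwo, Ivanova, Vance, Osei, Varga, Andersen.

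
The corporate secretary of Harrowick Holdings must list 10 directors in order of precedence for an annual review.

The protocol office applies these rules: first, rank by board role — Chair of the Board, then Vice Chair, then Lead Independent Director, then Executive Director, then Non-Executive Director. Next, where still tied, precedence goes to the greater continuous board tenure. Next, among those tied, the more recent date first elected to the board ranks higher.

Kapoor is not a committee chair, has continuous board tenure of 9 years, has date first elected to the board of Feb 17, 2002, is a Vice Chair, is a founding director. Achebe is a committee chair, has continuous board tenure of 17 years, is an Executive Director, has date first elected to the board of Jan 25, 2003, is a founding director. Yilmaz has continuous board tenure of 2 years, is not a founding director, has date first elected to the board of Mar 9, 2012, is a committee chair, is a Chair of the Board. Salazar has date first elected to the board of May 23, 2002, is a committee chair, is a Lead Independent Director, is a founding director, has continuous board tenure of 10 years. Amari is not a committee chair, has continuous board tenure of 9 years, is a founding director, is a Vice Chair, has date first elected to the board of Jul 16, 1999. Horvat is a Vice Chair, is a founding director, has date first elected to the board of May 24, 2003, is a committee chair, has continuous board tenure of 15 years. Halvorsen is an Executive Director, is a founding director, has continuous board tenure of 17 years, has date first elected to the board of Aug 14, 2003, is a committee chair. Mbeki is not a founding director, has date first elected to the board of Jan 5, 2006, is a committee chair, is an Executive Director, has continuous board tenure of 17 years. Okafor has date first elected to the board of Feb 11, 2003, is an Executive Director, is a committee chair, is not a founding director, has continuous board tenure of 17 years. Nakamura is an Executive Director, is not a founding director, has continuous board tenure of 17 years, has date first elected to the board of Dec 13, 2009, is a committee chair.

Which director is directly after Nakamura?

Mbeki

By board role: Yilmaz (Chair of the Board); then Horvat, Kapoor and Amari (Vice Chair); then Salazar (Lead Independent Director); then Nakamura, Mbeki, Halvorsen, Okafor and Achebe (Executive Director).
Among Horvat, Kapoor and Amari, by continuous board tenure (higher first): Horvat (15 years) before Kapoor and Amari (9 years).
Among Kapoor and Amari, by date first elected to the board (later first): Kapoor (Feb 17, 2002) before Amari (Jul 16, 1999).
Nakamura, Mbeki, Halvorsen, Okafor and Achebe all have continuous board tenure 17 years, so the next rule applies.
Among Nakamura, Mbeki, Halvorsen, Okafor and Achebe, by date first elected to the board (later first): Nakamura (Dec 13, 2009) before Mbeki (Jan 5, 2006) before Halvorsen (Aug 14, 2003) before Okafor (Feb 11, 2003) before Achebe (Jan 25, 2003).
Order: Yilmaz, Horvat, Kapoor, Amari, Salazar, Nakamura, Mbeki, Halvorsen, Okafor, Achebe.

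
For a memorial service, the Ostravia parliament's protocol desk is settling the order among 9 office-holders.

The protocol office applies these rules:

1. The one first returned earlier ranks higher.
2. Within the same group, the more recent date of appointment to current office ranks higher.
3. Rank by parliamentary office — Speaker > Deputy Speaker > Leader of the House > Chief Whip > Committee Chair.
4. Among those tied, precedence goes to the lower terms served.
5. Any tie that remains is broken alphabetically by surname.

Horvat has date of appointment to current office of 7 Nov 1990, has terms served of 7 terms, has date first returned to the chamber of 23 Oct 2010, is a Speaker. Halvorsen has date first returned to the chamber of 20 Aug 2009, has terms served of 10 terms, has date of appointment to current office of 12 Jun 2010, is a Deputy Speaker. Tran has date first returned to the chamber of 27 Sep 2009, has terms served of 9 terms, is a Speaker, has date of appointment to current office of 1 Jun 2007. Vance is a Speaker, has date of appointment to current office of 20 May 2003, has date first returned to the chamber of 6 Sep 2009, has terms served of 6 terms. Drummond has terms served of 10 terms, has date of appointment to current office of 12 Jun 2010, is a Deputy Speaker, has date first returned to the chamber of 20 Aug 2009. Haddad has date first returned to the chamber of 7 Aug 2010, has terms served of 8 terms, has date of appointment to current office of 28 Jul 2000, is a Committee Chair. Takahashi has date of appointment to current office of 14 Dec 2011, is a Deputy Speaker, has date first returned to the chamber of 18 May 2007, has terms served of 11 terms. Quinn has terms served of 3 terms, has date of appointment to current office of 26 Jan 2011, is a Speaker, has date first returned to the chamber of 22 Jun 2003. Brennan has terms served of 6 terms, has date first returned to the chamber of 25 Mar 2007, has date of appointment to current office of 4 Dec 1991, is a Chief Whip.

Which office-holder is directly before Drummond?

By date first returned to the chamber (earlier first): Quinn (22 Jun 2003); then Brennan (25 Mar 2007); then Takahashi (18 May 2007); then Drummond and Halvorsen (both 20 Aug 2009); then Vance (6 Sep 2009); then Tran (27 Sep 2009); then Haddad (7 Aug 2010); then Horvat (23 Oct 2010).
Drummond and Halvorsen both have date of appointment to current office 12 Jun 2010, so the next rule applies.
Drummond and Halvorsen are each Deputy Speaker, so the next rule applies.
Drummond and Halvorsen both have terms served 10 terms, so the next rule applies.
Among Drummond and Halvorsen, alphabetically by surname: Drummond before Halvorsen.
Order: Quinn, Brennan, Takahashi, Drummond, Halvorsen, Vance, Tran, Haddad, Horvat.

Takahashi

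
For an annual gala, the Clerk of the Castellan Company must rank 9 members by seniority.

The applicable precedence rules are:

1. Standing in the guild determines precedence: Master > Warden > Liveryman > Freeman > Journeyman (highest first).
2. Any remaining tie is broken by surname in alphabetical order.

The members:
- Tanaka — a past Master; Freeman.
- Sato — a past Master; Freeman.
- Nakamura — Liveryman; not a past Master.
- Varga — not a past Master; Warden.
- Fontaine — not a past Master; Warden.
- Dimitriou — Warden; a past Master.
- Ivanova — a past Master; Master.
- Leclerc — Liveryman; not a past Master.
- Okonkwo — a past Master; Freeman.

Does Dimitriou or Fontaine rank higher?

By standing in the guild: Ivanova (Master); then Dimitriou, Fontaine and Varga (Warden); then Leclerc and Nakamura (Liveryman); then Okonkwo, Sato and Tanaka (Freeman).
Among Dimitriou, Fontaine and Varga, alphabetically by surname: Dimitriou before Fontaine before Varga.
Among Leclerc and Nakamura, alphabetically by surname: Leclerc before Nakamura.
Among Okonkwo, Sato and Tanaka, alphabetically by surname: Okonkwo before Sato before Tanaka.
So Dimitriou takes precedence.

Dimitriou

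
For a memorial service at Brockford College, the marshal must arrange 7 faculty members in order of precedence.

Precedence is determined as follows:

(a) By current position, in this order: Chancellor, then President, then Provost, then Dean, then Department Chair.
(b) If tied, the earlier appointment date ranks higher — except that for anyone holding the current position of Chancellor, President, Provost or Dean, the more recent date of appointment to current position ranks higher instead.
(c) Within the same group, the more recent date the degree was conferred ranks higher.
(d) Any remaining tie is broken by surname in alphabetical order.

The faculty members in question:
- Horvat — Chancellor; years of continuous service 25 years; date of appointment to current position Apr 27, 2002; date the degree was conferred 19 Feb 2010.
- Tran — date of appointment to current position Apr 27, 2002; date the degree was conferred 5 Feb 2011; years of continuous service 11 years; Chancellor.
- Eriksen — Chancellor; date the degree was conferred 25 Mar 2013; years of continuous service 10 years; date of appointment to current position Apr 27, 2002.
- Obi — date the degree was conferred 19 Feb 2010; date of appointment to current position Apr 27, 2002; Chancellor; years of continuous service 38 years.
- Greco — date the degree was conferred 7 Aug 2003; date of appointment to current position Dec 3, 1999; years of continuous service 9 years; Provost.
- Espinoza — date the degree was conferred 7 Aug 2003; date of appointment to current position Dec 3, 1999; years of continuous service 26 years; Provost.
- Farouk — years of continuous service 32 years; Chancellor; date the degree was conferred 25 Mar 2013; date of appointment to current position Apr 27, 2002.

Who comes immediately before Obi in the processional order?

By current position: Eriksen, Farouk, Tran, Horvat and Obi (Chancellor); then Espinoza and Greco (Provost).
Eriksen, Farouk, Tran, Horvat and Obi all have date of appointment to current position Apr 27, 2002, so the next rule applies.
Among Eriksen, Farouk, Tran, Horvat and Obi, by date the degree was conferred (later first): Eriksen and Farouk (25 Mar 2013) before Tran (5 Feb 2011) before Horvat and Obi (19 Feb 2010).
Among Eriksen and Farouk, alphabetically by surname: Eriksen before Farouk.
Among Horvat and Obi, alphabetically by surname: Horvat before Obi.
Espinoza and Greco both have date of appointment to current position Dec 3, 1999, so the next rule applies.
Espinoza and Greco both have date the degree was conferred 7 Aug 2003, so the next rule applies.
Among Espinoza and Greco, alphabetically by surname: Espinoza before Greco.
Order: Eriksen, Farouk, Tran, Horvat, Obi, Espinoza, Greco.

Horvat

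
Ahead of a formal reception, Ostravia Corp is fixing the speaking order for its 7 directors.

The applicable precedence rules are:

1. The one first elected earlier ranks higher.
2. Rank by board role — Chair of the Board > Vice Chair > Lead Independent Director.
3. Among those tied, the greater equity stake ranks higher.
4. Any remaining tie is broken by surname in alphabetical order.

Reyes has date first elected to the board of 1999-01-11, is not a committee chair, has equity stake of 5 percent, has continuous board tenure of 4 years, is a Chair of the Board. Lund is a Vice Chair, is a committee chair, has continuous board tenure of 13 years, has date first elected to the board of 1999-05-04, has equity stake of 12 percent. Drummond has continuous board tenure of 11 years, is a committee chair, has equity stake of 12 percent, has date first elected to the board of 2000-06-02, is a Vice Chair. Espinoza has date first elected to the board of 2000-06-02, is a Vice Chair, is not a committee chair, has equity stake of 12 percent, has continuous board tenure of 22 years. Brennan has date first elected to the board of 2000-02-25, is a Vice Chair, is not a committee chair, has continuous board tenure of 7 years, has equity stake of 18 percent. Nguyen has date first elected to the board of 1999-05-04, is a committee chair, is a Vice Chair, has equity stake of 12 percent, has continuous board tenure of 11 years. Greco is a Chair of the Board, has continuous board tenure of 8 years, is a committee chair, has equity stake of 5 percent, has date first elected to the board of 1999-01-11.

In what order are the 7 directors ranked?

Greco, Reyes, Lund, Nguyen, Brennan, Drummond, Espinoza

By date first elected to the board (earlier first): Greco and Reyes (both 1999-01-11); then Lund and Nguyen (both 1999-05-04); then Brennan (2000-02-25); then Drummond and Espinoza (both 2000-06-02).
Greco and Reyes are each Chair of the Board, so the next rule applies.
Greco and Reyes both have equity stake 5 percent, so the next rule applies.
Among Greco and Reyes, alphabetically by surname: Greco before Reyes.
Lund and Nguyen are each Vice Chair, so the next rule applies.
Lund and Nguyen both have equity stake 12 percent, so the next rule applies.
Among Lund and Nguyen, alphabetically by surname: Lund before Nguyen.
Drummond and Espinoza are each Vice Chair, so the next rule applies.
Drummond and Espinoza both have equity stake 12 percent, so the next rule applies.
Among Drummond and Espinoza, alphabetically by surname: Drummond before Espinoza.
Full order: Greco, Reyes, Lund, Nguyen, Brennan, Drummond, Espinoza.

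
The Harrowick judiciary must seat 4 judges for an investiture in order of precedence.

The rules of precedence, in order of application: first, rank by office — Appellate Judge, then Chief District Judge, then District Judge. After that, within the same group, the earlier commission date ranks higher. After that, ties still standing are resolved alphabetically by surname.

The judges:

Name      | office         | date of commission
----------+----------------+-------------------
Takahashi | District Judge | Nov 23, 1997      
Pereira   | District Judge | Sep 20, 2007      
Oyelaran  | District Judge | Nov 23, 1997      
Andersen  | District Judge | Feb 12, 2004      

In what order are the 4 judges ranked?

Oyelaran, Takahashi, Andersen, Pereira

By office: Oyelaran, Takahashi, Andersen and Pereira (District Judge).
Among Oyelaran, Takahashi, Andersen and Pereira, by date of commission (earlier first): Oyelaran and Takahashi (Nov 23, 1997) before Andersen (Feb 12, 2004) before Pereira (Sep 20, 2007).
Among Oyelaran and Takahashi, alphabetically by surname: Oyelaran before Takahashi.
Full order: Oyelaran, Takahashi, Andersen, Pereira.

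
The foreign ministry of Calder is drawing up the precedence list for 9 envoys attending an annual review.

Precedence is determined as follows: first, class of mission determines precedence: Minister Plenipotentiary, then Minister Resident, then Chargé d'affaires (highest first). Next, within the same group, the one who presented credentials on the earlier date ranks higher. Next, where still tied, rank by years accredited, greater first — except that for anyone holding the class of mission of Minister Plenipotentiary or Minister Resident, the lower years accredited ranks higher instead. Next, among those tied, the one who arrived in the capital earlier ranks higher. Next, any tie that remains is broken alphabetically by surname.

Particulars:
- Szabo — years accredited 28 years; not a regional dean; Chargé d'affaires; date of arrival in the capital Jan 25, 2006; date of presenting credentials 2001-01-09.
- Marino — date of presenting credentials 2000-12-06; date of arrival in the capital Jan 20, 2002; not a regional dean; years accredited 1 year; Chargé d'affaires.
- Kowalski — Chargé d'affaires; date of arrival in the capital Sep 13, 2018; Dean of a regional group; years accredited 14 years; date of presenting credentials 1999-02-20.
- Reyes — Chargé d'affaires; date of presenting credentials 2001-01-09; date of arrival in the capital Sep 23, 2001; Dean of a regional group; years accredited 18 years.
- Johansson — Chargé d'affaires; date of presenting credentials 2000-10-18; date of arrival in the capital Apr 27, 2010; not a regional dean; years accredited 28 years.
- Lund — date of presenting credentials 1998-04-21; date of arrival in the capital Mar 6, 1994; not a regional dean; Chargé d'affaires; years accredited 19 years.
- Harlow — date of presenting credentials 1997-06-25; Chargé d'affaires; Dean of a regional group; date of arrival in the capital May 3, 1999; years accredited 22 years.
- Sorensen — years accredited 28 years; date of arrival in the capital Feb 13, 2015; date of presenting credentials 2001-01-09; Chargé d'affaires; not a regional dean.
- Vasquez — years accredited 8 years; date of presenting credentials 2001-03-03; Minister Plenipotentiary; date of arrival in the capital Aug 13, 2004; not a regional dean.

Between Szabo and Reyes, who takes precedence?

Szabo

By class of mission: Vasquez (Minister Plenipotentiary); then Harlow, Lund, Kowalski, Johansson, Marino, Szabo, Sorensen and Reyes (Chargé d'affaires).
Among Harlow, Lund, Kowalski, Johansson, Marino, Szabo, Sorensen and Reyes, by date of presenting credentials (earlier first): Harlow (1997-06-25) before Lund (1998-04-21) before Kowalski (1999-02-20) before Johansson (2000-10-18) before Marino (2000-12-06) before Szabo, Sorensen and Reyes (2001-01-09).
Among Szabo, Sorensen and Reyes, by years accredited (higher first): Szabo and Sorensen (28 years) before Reyes (18 years).
Among Szabo and Sorensen, by date of arrival in the capital (earlier first): Szabo (Jan 25, 2006) before Sorensen (Feb 13, 2015).
So Szabo takes precedence.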